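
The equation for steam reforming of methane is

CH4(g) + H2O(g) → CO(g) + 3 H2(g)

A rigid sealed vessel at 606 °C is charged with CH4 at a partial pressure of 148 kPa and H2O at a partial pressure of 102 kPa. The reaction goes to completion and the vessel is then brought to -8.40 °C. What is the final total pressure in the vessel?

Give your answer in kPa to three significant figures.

137 kPa

With V and T fixed, P_i ∝ n_i, so the mole ratios apply directly to partial pressures at 606 °C.
P(H2O) required for 148 kPa of CH4 = (1/1) × 148 = 148.0 kPa; available 102 kPa, so H2O is limiting.
P(CH4) remaining = 148 − (1/1) × 102 = 46.00 kPa
P(gaseous products) = (1+3)/1 × 102 = 408.0 kPa
P_total at 606 °C = 46.00 + 408.0 = 454.0 kPa
Scaling to -8.40 °C: P = 454.0 × 264.75/879.15 = 136.7 kPa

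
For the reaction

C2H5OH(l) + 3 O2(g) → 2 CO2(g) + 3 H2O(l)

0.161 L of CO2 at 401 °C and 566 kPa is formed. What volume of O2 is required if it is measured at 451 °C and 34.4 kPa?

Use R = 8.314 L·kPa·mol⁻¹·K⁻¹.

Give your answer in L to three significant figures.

n(CO2) = PV/RT = (566 × 0.161) / (8.314 × 674.15) = 0.01626 mol
n(O2) = (3/2) × 0.01626 = 0.02439 mol
V = nRT/P = 0.02439 × 8.314 × 724.15 / 34.4 = 4.269 L

4.27 L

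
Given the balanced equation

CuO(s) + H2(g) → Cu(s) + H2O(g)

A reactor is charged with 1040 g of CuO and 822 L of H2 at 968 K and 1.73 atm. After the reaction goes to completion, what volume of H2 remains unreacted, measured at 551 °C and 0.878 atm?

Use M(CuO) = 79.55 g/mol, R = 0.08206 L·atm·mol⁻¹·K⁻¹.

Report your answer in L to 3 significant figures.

372 L

n(CuO) = 1040 / 79.55 = 13.07 mol
n(H2) = PV/RT = (1.73 × 822) / (0.08206 × 968) = 17.90 mol
For 13.07 mol CuO, stoichiometry requires (1/1) × 13.07 = 13.07 mol H2; 17.90 mol is available, so CuO is limiting.
n(H2) consumed = (1/1) × 13.07 = 13.07 mol; remaining = 17.90 − 13.07 = 4.830 mol
V(H2) = nRT/P = 4.830 × 0.08206 × 824.15 / 0.878 = 372.0 L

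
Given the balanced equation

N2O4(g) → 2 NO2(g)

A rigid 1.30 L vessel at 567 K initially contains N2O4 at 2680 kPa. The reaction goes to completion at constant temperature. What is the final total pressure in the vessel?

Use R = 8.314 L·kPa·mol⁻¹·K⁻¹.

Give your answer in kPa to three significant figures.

5360 kPa

Rigid vessel, constant T ⇒ P scales with total gas moles (1 → 2).
P_final = (2/1) × 2680 = 5360 kPa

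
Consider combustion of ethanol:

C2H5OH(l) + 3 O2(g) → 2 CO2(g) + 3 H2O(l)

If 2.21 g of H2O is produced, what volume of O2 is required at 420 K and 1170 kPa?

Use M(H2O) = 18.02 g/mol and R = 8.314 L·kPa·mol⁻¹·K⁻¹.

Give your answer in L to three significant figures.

n(H2O) = 2.210 / 18.02 = 0.1226 mol
n(O2) = (3/3) × 0.1226 = 0.1226 mol
V = nRT/P = 0.1226 × 8.314 × 420 / 1170 = 0.3659 L

0.366 L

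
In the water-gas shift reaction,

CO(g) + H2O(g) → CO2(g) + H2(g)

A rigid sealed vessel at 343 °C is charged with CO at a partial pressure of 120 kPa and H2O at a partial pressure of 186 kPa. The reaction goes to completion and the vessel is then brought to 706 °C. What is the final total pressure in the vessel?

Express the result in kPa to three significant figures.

486 kPa

Because the vessel is rigid and T is held at 343 °C, work the stoichiometry in partial pressures (P_i = n_iRT/V).
P(H2O) required for 120 kPa of CO = (1/1) × 120 = 120.0 kPa; available 186 kPa, so CO is limiting.
P(H2O) remaining = 186 − (1/1) × 120 = 66.00 kPa
P(gaseous products) = (1+1)/1 × 120 = 240.0 kPa
P_total at 343 °C = 66.00 + 240.0 = 306.0 kPa
Scaling to 706 °C: P = 306.0 × 979.15/616.15 = 486.3 kPa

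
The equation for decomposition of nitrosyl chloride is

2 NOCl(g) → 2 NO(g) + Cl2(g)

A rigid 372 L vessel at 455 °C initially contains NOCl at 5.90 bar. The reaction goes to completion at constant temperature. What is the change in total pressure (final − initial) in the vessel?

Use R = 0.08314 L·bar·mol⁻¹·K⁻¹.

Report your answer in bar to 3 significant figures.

Since T and V are fixed, P_final/P_initial = n_final/n_initial = 3/2.
P_final = (3/2) × 5.90 = 8.850 bar; ΔP = 8.850 − 5.90 = 2.950 bar

2.95 bar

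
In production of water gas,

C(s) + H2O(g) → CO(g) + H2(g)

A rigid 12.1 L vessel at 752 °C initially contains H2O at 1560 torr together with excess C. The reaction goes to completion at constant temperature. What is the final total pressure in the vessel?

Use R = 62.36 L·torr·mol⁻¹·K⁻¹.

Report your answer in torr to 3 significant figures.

3120 torr

Since T and V are fixed, P_final/P_initial = n_final/n_initial = 2/1.
P_final = (2/1) × 1560 = 3120 torr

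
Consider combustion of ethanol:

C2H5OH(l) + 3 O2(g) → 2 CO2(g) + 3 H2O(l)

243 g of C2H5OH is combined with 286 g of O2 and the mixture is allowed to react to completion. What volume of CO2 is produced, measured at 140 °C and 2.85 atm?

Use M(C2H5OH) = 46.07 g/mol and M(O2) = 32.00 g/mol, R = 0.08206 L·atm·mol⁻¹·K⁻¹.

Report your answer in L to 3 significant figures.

n(C2H5OH) = 243 / 46.07 = 5.275 mol
n(O2) = 286 / 32.00 = 8.938 mol
For 5.275 mol C2H5OH, stoichiometry requires (3/1) × 5.275 = 15.83 mol O2; 8.938 mol is available, so O2 is limiting.
n(CO2) = (2/3) × 8.938 = 5.959 mol
V(CO2) = nRT/P = 5.959 × 0.08206 × 413.15 / 2.85 = 70.89 L

70.9 L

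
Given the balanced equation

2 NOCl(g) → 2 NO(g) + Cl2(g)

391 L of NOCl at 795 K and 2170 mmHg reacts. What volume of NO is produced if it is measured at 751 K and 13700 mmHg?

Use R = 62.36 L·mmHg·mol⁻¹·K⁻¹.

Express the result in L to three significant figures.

58.5 L

n(NOCl) = PV/RT = (2170 × 391) / (62.36 × 795) = 17.11 mol
n(NO) = (2/2) × 17.11 = 17.11 mol
V = nRT/P = 17.11 × 62.36 × 751 / 13700 = 58.49 L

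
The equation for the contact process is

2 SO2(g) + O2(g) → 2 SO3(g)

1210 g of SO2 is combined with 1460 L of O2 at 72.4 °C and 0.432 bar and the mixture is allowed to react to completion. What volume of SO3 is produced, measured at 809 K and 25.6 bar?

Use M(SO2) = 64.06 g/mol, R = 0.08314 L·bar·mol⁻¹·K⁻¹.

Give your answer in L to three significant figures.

49.6 L

n(SO2) = 1210 / 64.06 = 18.89 mol
n(O2) = PV/RT = (0.432 × 1460) / (0.08314 × 345.55) = 21.95 mol
For 18.89 mol SO2, stoichiometry requires (1/2) × 18.89 = 9.445 mol O2; 21.95 mol is available, so SO2 is limiting.
n(SO3) = (2/2) × 18.89 = 18.89 mol
V(SO3) = nRT/P = 18.89 × 0.08314 × 809 / 25.6 = 49.63 L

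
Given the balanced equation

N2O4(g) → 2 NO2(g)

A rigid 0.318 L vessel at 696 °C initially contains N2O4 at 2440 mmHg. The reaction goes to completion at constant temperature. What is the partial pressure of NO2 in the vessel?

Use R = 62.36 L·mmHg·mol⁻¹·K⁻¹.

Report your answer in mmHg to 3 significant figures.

4880 mmHg

n(N2O4)₀ = PV/RT = (2440 × 0.318) / (62.36 × 969.15) = 0.01284 mol
n(NO2) = (2/1) × 0.01284 = 0.02568 mol
P(NO2) = nRT/V = 0.02568 × 62.36 × 969.15 / 0.318 = 4881 mmHg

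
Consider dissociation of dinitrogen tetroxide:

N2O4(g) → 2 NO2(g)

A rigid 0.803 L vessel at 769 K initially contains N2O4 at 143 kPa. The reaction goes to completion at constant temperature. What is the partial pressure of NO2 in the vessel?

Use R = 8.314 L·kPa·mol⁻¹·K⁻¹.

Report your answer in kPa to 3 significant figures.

n(N2O4)₀ = PV/RT = (143 × 0.803) / (8.314 × 769) = 0.01796 mol
n(NO2) = (2/1) × 0.01796 = 0.03592 mol
P(NO2) = nRT/V = 0.03592 × 8.314 × 769 / 0.803 = 286.0 kPa

286 kPa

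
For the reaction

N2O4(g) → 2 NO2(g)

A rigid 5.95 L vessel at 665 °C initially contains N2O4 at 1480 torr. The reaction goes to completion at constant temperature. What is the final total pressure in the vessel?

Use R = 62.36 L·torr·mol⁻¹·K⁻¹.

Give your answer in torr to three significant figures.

2960 torr

Since T and V are fixed, P_final/P_initial = n_final/n_initial = 2/1.
P_final = (2/1) × 1480 = 2960 torr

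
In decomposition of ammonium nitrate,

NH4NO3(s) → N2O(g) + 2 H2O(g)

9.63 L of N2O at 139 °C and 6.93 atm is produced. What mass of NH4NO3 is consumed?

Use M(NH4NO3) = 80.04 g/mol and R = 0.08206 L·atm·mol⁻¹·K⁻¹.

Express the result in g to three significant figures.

n(N2O) = PV/RT = (6.93 × 9.63) / (0.08206 × 412.15) = 1.973 mol
n(NH4NO3) = (1/1) × 1.973 = 1.973 mol
m(NH4NO3) = 1.973 × 80.04 = 157.9 g

158 g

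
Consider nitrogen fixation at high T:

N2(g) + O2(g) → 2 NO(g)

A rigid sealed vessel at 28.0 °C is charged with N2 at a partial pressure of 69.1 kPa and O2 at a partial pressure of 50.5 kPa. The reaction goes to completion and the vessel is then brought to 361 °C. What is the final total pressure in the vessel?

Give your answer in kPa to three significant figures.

252 kPa

At constant V, partial pressures at 28.0 °C are proportional to moles, so apply stoichiometry directly to pressures.
P(O2) required for 69.1 kPa of N2 = (1/1) × 69.1 = 69.10 kPa; available 50.5 kPa, so O2 is limiting.
P(N2) remaining = 69.1 − (1/1) × 50.5 = 18.60 kPa
P(gaseous products) = (2)/1 × 50.5 = 101.0 kPa
P_total at 28.0 °C = 18.60 + 101.0 = 119.6 kPa
Scaling to 361 °C: P = 119.6 × 634.15/301.15 = 251.8 kPa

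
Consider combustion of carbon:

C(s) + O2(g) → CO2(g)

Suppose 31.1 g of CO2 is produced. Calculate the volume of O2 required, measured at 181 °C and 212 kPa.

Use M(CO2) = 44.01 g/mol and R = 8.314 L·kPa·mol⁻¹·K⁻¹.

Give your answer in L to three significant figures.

12.6 L

n(CO2) = 31.10 / 44.01 = 0.7067 mol
n(O2) = (1/1) × 0.7067 = 0.7067 mol
V = nRT/P = 0.7067 × 8.314 × 454.15 / 212 = 12.59 L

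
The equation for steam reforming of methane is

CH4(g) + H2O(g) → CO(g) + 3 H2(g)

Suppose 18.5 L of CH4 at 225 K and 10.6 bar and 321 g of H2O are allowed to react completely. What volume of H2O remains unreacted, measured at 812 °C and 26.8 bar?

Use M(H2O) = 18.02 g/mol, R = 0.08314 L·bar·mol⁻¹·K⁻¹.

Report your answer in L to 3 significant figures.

n(CH4) = PV/RT = (10.6 × 18.5) / (0.08314 × 225) = 10.48 mol
n(H2O) = 321 / 18.02 = 17.81 mol
For 10.48 mol CH4, stoichiometry requires (1/1) × 10.48 = 10.48 mol H2O; 17.81 mol is available, so CH4 is limiting.
n(H2O) consumed = (1/1) × 10.48 = 10.48 mol; remaining = 17.81 − 10.48 = 7.330 mol
V(H2O) = nRT/P = 7.330 × 0.08314 × 1085.15 / 26.8 = 24.68 L

24.7 L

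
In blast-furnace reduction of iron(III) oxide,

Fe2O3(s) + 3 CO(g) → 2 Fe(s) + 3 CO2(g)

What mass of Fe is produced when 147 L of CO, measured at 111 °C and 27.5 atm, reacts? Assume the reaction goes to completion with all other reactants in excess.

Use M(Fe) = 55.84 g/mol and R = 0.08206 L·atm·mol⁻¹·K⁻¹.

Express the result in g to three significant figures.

n(CO) = PV/RT = (27.5 × 147) / (0.08206 × 384.15) = 128.2 mol
n(Fe) = (2/3) × 128.2 = 85.47 mol
m(Fe) = 85.47 × 55.84 = 4773 g

4770 g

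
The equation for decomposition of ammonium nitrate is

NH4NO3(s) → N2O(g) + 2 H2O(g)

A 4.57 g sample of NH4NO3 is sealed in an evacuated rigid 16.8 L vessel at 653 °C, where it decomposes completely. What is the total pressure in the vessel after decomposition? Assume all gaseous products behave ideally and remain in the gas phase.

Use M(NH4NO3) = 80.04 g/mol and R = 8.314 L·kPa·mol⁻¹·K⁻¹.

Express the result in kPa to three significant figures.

n(NH4NO3) = 4.57 / 80.04 = 0.05710 mol
n(gas produced) = (3/1) × 0.05710 = 0.1713 mol
P = nRT/V = 0.1713 × 8.314 × 926.15 / 16.8 = 78.51 kPa

78.5 kPa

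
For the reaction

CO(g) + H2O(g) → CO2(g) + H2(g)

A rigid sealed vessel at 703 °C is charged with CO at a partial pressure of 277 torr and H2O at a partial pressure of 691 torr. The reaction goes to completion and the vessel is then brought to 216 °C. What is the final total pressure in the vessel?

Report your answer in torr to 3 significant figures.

At constant V, partial pressures at 703 °C are proportional to moles, so apply stoichiometry directly to pressures.
P(H2O) required for 277 torr of CO = (1/1) × 277 = 277.0 torr; available 691 torr, so CO is limiting.
P(H2O) remaining = 691 − (1/1) × 277 = 414.0 torr
P(gaseous products) = (1+1)/1 × 277 = 554.0 torr
P_total at 703 °C = 414.0 + 554.0 = 968.0 torr
Scaling to 216 °C: P = 968.0 × 489.15/976.15 = 485.1 torr

485 torr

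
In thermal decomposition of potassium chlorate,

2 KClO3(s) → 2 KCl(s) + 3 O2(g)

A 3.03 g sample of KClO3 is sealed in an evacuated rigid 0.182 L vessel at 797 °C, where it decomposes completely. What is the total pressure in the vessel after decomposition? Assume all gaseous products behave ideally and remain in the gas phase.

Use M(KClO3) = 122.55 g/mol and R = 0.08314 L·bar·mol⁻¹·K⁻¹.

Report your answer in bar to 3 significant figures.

18.1 bar

n(KClO3) = 3.03 / 122.55 = 0.02472 mol
n(gas produced) = (3/2) × 0.02472 = 0.03708 mol
P = nRT/V = 0.03708 × 0.08314 × 1070.15 / 0.182 = 18.13 bar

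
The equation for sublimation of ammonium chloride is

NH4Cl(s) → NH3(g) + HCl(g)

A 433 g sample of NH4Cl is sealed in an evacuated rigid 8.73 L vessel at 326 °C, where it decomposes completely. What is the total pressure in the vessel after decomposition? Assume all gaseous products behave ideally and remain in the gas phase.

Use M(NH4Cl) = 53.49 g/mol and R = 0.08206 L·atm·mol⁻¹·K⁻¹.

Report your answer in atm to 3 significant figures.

n(NH4Cl) = 433 / 53.49 = 8.095 mol
n(gas produced) = (2/1) × 8.095 = 16.19 mol
P = nRT/V = 16.19 × 0.08206 × 599.15 / 8.73 = 91.18 atm

91.2 atm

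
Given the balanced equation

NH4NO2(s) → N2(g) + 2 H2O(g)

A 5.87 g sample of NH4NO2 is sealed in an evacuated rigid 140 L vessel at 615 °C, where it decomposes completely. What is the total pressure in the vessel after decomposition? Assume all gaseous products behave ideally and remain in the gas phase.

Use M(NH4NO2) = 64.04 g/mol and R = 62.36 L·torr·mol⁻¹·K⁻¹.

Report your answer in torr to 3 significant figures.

109 torr

n(NH4NO2) = 5.87 / 64.04 = 0.09166 mol
n(gas produced) = (3/1) × 0.09166 = 0.2750 mol
P = nRT/V = 0.2750 × 62.36 × 888.15 / 140 = 108.8 torr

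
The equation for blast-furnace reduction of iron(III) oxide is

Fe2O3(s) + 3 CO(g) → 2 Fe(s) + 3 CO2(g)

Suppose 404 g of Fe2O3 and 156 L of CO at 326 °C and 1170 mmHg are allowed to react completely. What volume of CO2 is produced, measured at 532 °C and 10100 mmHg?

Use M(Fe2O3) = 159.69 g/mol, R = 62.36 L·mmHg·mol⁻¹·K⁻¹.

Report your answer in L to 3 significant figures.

24.3 L

n(Fe2O3) = 404 / 159.69 = 2.530 mol
n(CO) = PV/RT = (1170 × 156) / (62.36 × 599.15) = 4.885 mol
For 2.530 mol Fe2O3, stoichiometry requires (3/1) × 2.530 = 7.590 mol CO; 4.885 mol is available, so CO is limiting.
n(CO2) = (3/3) × 4.885 = 4.885 mol
V(CO2) = nRT/P = 4.885 × 62.36 × 805.15 / 10100 = 24.28 L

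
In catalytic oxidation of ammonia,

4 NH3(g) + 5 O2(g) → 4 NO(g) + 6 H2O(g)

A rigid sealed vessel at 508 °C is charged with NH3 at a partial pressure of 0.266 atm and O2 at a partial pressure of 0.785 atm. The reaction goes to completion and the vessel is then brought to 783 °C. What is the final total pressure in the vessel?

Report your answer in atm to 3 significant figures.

With V and T fixed, P_i ∝ n_i, so the mole ratios apply directly to partial pressures at 508 °C.
P(O2) required for 0.266 atm of NH3 = (5/4) × 0.266 = 0.3325 atm; available 0.785 atm, so NH3 is limiting.
P(O2) remaining = 0.785 − (5/4) × 0.266 = 0.4525 atm
P(gaseous products) = (4+6)/4 × 0.266 = 0.6650 atm
P_total at 508 °C = 0.4525 + 0.6650 = 1.118 atm
Scaling to 783 °C: P = 1.118 × 1056.15/781.15 = 1.512 atm

1.51 atm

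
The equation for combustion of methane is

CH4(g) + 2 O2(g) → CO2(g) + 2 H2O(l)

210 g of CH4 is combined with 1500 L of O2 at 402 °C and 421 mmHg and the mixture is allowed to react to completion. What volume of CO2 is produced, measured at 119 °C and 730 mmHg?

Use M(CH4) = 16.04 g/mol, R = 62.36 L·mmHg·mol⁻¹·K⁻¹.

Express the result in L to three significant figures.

251 L

n(CH4) = 210 / 16.04 = 13.09 mol
n(O2) = PV/RT = (421 × 1500) / (62.36 × 675.15) = 15.00 mol
For 13.09 mol CH4, stoichiometry requires (2/1) × 13.09 = 26.18 mol O2; 15.00 mol is available, so O2 is limiting.
n(CO2) = (1/2) × 15.00 = 7.500 mol
V(CO2) = nRT/P = 7.500 × 62.36 × 392.15 / 730 = 251.2 L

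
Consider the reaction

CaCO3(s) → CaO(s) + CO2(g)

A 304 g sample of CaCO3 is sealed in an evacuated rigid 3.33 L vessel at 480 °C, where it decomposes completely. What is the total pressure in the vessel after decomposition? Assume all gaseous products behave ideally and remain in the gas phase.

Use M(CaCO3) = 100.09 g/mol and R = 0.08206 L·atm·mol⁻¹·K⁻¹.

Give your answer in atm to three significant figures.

56.4 atm

n(CaCO3) = 304 / 100.09 = 3.037 mol
n(gas produced) = (1/1) × 3.037 = 3.037 mol
P = nRT/V = 3.037 × 0.08206 × 753.15 / 3.33 = 56.37 atm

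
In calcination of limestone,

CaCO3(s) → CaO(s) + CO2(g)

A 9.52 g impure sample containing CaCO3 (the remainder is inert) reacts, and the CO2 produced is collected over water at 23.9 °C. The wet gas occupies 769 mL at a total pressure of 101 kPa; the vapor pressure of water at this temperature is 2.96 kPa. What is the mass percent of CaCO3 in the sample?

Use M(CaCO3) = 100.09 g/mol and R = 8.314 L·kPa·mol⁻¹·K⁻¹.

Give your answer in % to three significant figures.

P(CO2) = 101 − 2.96 = 98.04 kPa
n(CO2) = PV/RT = (98.04 × 0.7690) / (8.314 × 297.05) = 0.03053 mol
n(CaCO3) = (1/1) × 0.03053 = 0.03053 mol
m(CaCO3) = 0.03053 × 100.09 = 3.056 g
%CaCO3 = 3.056 / 9.52 × 100 = 32.10%

32.1 %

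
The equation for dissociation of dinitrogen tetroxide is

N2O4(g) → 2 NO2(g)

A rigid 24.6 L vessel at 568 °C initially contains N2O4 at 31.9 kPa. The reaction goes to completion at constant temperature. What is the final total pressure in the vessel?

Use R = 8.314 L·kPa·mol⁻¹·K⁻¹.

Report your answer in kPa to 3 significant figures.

63.8 kPa

Rigid vessel, constant T ⇒ P scales with total gas moles (1 → 2).
P_final = (2/1) × 31.9 = 63.80 kPa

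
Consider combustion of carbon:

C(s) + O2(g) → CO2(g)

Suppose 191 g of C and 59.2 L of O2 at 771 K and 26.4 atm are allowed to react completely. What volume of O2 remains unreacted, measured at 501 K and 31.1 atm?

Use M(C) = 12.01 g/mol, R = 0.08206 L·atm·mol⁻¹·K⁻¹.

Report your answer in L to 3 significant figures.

11.6 L

n(C) = 191 / 12.01 = 15.90 mol
n(O2) = PV/RT = (26.4 × 59.2) / (0.08206 × 771) = 24.70 mol
For 15.90 mol C, stoichiometry requires (1/1) × 15.90 = 15.90 mol O2; 24.70 mol is available, so C is limiting.
n(O2) consumed = (1/1) × 15.90 = 15.90 mol; remaining = 24.70 − 15.90 = 8.800 mol
V(O2) = nRT/P = 8.800 × 0.08206 × 501 / 31.1 = 11.63 L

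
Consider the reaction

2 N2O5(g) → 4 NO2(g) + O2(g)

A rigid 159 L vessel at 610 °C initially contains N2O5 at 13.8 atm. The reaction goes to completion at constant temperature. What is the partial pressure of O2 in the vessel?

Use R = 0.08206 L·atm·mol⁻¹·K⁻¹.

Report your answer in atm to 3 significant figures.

6.90 atm

n(N2O5)₀ = PV/RT = (13.8 × 159) / (0.08206 × 883.15) = 30.28 mol
n(O2) = (1/2) × 30.28 = 15.14 mol
P(O2) = nRT/V = 15.14 × 0.08206 × 883.15 / 159 = 6.901 atm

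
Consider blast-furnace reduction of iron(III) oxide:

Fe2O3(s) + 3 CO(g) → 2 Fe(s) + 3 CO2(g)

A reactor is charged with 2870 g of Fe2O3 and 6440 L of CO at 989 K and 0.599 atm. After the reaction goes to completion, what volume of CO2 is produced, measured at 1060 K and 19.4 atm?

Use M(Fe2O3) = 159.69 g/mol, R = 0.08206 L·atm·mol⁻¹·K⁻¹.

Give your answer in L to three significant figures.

213 L

n(Fe2O3) = 2870 / 159.69 = 17.97 mol
n(CO) = PV/RT = (0.599 × 6440) / (0.08206 × 989) = 47.53 mol
For 17.97 mol Fe2O3, stoichiometry requires (3/1) × 17.97 = 53.91 mol CO; 47.53 mol is available, so CO is limiting.
n(CO2) = (3/3) × 47.53 = 47.53 mol
V(CO2) = nRT/P = 47.53 × 0.08206 × 1060 / 19.4 = 213.1 L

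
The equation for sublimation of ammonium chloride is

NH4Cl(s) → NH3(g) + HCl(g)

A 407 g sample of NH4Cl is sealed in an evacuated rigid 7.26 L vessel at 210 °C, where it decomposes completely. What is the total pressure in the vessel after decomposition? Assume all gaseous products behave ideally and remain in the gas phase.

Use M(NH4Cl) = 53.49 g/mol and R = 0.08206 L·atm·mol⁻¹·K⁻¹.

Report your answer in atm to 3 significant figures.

n(NH4Cl) = 407 / 53.49 = 7.609 mol
n(gas produced) = (2/1) × 7.609 = 15.22 mol
P = nRT/V = 15.22 × 0.08206 × 483.15 / 7.26 = 83.12 atm

83.1 atm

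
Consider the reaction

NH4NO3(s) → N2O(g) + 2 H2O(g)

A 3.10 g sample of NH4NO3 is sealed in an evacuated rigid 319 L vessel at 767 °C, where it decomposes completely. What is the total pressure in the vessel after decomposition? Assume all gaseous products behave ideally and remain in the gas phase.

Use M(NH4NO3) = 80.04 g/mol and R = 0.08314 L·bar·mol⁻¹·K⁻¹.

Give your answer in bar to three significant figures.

n(NH4NO3) = 3.10 / 80.04 = 0.03873 mol
n(gas produced) = (3/1) × 0.03873 = 0.1162 mol
P = nRT/V = 0.1162 × 0.08314 × 1040.15 / 319 = 0.03150 bar

0.0315 bar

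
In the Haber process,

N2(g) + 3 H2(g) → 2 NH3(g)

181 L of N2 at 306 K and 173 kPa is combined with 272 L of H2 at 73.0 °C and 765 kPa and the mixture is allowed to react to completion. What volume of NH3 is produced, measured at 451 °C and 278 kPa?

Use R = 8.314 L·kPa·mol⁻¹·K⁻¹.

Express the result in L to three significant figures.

533 L

n(N2) = PV/RT = (173 × 181) / (8.314 × 306) = 12.31 mol
n(H2) = PV/RT = (765 × 272) / (8.314 × 346.15) = 72.30 mol
For 12.31 mol N2, stoichiometry requires (3/1) × 12.31 = 36.93 mol H2; 72.30 mol is available, so N2 is limiting.
n(NH3) = (2/1) × 12.31 = 24.62 mol
V(NH3) = nRT/P = 24.62 × 8.314 × 724.15 / 278 = 533.2 L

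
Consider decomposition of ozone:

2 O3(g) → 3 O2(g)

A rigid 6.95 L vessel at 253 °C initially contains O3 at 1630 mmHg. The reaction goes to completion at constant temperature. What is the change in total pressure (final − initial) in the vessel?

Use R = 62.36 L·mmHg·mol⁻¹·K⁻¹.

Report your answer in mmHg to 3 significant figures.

815 mmHg

At constant T and V, P ∝ n(gas): 2 mol gas → 3 mol gas.
P_final = (3/2) × 1630 = 2445 mmHg; ΔP = 2445 − 1630 = 815.0 mmHg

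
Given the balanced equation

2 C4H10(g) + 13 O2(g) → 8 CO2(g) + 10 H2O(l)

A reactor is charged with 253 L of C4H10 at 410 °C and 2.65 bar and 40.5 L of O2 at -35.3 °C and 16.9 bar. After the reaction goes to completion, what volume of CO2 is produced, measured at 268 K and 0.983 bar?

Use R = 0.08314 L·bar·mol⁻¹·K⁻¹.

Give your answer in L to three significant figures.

n(C4H10) = PV/RT = (2.65 × 253) / (0.08314 × 683.15) = 11.80 mol
n(O2) = PV/RT = (16.9 × 40.5) / (0.08314 × 237.85) = 34.61 mol
For 11.80 mol C4H10, stoichiometry requires (13/2) × 11.80 = 76.70 mol O2; 34.61 mol is available, so O2 is limiting.
n(CO2) = (8/13) × 34.61 = 21.30 mol
V(CO2) = nRT/P = 21.30 × 0.08314 × 268 / 0.983 = 482.8 L

483 L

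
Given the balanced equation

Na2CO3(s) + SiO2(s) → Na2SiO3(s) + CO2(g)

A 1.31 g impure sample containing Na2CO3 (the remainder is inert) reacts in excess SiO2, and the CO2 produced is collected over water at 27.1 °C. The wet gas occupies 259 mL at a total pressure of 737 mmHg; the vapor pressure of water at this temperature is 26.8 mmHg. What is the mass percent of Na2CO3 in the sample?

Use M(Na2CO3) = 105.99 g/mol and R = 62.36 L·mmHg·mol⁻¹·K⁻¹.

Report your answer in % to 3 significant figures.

79.5 %

P(CO2) = 737 − 26.8 = 710.2 mmHg
n(CO2) = PV/RT = (710.2 × 0.2590) / (62.36 × 300.25) = 0.009824 mol
n(Na2CO3) = (1/1) × 0.009824 = 0.009824 mol
m(Na2CO3) = 0.009824 × 105.99 = 1.041 g
%Na2CO3 = 1.041 / 1.31 × 100 = 79.47%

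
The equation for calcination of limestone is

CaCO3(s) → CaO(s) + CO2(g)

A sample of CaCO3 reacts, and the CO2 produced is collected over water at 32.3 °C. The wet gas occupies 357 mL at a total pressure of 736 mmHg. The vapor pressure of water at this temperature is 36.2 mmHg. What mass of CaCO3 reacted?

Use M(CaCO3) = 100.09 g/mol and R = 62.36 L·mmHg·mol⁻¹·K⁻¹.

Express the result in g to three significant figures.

P(CO2) = 736 − 36.2 = 699.8 mmHg
n(CO2) = PV/RT = (699.8 × 0.3570) / (62.36 × 305.45) = 0.01312 mol
n(CaCO3) = (1/1) × 0.01312 = 0.01312 mol
m(CaCO3) = 0.01312 × 100.09 = 1.313 g

1.31 g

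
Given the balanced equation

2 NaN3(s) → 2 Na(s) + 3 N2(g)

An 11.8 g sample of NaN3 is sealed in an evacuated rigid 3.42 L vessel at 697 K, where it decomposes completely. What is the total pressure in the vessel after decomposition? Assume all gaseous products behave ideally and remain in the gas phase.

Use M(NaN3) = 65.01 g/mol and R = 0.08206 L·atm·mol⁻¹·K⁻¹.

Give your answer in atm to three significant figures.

4.55 atm

n(NaN3) = 11.8 / 65.01 = 0.1815 mol
n(gas produced) = (3/2) × 0.1815 = 0.2722 mol
P = nRT/V = 0.2722 × 0.08206 × 697 / 3.42 = 4.552 atm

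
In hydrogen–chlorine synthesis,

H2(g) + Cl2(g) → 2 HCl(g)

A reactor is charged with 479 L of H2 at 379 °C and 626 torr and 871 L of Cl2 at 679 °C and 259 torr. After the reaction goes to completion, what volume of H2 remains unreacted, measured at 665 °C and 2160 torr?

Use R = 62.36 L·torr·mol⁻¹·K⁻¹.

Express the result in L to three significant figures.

n(H2) = PV/RT = (626 × 479) / (62.36 × 652.15) = 7.373 mol
n(Cl2) = PV/RT = (259 × 871) / (62.36 × 952.15) = 3.799 mol
For 7.373 mol H2, stoichiometry requires (1/1) × 7.373 = 7.373 mol Cl2; 3.799 mol is available, so Cl2 is limiting.
n(H2) consumed = (1/1) × 3.799 = 3.799 mol; remaining = 7.373 − 3.799 = 3.574 mol
V(H2) = nRT/P = 3.574 × 62.36 × 938.15 / 2160 = 96.80 L

96.8 L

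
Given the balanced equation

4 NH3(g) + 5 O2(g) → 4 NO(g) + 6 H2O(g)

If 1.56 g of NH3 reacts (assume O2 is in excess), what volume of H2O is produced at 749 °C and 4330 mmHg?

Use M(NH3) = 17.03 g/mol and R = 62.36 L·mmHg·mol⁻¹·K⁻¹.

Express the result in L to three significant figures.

n(NH3) = 1.560 / 17.03 = 0.09160 mol
n(H2O) = (6/4) × 0.09160 = 0.1374 mol
V = nRT/P = 0.1374 × 62.36 × 1022.15 / 4330 = 2.023 L

2.02 L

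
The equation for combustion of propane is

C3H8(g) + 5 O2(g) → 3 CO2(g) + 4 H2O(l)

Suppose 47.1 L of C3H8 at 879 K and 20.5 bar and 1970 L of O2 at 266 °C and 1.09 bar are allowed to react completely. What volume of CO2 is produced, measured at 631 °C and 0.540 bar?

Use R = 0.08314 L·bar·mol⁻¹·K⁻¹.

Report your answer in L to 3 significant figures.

n(C3H8) = PV/RT = (20.5 × 47.1) / (0.08314 × 879) = 13.21 mol
n(O2) = PV/RT = (1.09 × 1970) / (0.08314 × 539.15) = 47.90 mol
For 13.21 mol C3H8, stoichiometry requires (5/1) × 13.21 = 66.05 mol O2; 47.90 mol is available, so O2 is limiting.
n(CO2) = (3/5) × 47.90 = 28.74 mol
V(CO2) = nRT/P = 28.74 × 0.08314 × 904.15 / 0.540 = 4001 L

4000 L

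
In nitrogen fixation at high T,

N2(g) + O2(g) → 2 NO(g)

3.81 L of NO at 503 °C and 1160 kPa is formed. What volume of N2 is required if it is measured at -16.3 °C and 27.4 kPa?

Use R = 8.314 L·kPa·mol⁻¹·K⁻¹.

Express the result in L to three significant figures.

26.7 L

n(NO) = PV/RT = (1160 × 3.81) / (8.314 × 776.15) = 0.6849 mol
n(N2) = (1/2) × 0.6849 = 0.3424 mol
V = nRT/P = 0.3424 × 8.314 × 256.85 / 27.4 = 26.69 L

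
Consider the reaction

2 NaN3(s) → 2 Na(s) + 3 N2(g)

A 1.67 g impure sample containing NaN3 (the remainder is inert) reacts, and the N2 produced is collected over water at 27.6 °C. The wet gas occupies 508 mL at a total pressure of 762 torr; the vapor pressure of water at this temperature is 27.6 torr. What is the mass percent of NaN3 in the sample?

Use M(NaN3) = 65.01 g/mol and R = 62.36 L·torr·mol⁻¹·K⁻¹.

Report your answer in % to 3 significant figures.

51.6 %

P(N2) = 762 − 27.6 = 734.4 torr
n(N2) = PV/RT = (734.4 × 0.5080) / (62.36 × 300.75) = 0.01989 mol
n(NaN3) = (2/3) × 0.01989 = 0.01326 mol
m(NaN3) = 0.01326 × 65.01 = 0.8620 g
%NaN3 = 0.8620 / 1.67 × 100 = 51.62%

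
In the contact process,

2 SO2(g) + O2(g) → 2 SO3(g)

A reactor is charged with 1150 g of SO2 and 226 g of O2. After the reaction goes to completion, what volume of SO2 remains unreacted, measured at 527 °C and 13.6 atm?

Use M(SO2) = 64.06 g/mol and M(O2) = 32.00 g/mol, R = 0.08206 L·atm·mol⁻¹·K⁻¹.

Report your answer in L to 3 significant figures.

n(SO2) = 1150 / 64.06 = 17.95 mol
n(O2) = 226 / 32.00 = 7.062 mol
For 17.95 mol SO2, stoichiometry requires (1/2) × 17.95 = 8.975 mol O2; 7.062 mol is available, so O2 is limiting.
n(SO2) consumed = (2/1) × 7.062 = 14.12 mol; remaining = 17.95 − 14.12 = 3.830 mol
V(SO2) = nRT/P = 3.830 × 0.08206 × 800.15 / 13.6 = 18.49 L

18.5 L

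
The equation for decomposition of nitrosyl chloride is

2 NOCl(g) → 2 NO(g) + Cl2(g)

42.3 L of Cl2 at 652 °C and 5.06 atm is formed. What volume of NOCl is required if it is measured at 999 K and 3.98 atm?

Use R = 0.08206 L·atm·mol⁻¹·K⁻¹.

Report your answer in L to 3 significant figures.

116 L

n(Cl2) = PV/RT = (5.06 × 42.3) / (0.08206 × 925.15) = 2.819 mol
n(NOCl) = (2/1) × 2.819 = 5.638 mol
V = nRT/P = 5.638 × 0.08206 × 999 / 3.98 = 116.1 L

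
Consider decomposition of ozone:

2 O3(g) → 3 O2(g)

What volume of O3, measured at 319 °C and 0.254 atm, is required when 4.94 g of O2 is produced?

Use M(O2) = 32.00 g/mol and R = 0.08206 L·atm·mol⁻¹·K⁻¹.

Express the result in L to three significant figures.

19.7 L

n(O2) = 4.940 / 32.00 = 0.1544 mol
n(O3) = (2/3) × 0.1544 = 0.1029 mol
V = nRT/P = 0.1029 × 0.08206 × 592.15 / 0.254 = 19.69 L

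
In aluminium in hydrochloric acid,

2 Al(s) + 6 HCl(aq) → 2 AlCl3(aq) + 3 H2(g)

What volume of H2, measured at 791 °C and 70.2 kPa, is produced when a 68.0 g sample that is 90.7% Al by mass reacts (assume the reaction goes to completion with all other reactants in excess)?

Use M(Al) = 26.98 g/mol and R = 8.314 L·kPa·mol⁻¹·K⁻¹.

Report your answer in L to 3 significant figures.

mass of Al = 68.0 × 90.7/100 = 61.68 g
n(Al) = 61.68 / 26.98 = 2.286 mol
n(H2) = (3/2) × 2.286 = 3.429 mol
V = nRT/P = 3.429 × 8.314 × 1064.15 / 70.2 = 432.2 L

432 L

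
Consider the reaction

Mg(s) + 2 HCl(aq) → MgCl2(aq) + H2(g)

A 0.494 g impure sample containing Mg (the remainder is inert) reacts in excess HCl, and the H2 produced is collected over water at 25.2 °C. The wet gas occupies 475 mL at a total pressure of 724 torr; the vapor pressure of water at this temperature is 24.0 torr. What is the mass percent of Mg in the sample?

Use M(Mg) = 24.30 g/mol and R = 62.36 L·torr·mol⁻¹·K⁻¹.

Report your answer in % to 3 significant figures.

87.9 %

P(H2) = 724 − 24.0 = 700.0 torr
n(H2) = PV/RT = (700.0 × 0.4750) / (62.36 × 298.35) = 0.01787 mol
n(Mg) = (1/1) × 0.01787 = 0.01787 mol
m(Mg) = 0.01787 × 24.30 = 0.4342 g
%Mg = 0.4342 / 0.494 × 100 = 87.89%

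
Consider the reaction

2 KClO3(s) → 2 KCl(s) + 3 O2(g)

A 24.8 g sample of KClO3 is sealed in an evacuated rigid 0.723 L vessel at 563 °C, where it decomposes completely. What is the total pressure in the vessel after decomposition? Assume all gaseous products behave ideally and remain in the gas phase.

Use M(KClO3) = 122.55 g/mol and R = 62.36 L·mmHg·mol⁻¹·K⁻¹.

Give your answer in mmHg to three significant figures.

n(KClO3) = 24.8 / 122.55 = 0.2024 mol
n(gas produced) = (3/2) × 0.2024 = 0.3036 mol
P = nRT/V = 0.3036 × 62.36 × 836.15 / 0.723 = 21900 mmHg

21900 mmHg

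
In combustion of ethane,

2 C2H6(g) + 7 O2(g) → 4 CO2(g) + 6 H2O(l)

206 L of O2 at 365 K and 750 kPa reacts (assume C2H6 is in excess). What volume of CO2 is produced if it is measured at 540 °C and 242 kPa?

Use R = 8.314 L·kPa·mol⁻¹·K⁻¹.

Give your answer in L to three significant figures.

813 L

n(O2) = PV/RT = (750 × 206) / (8.314 × 365) = 50.91 mol
n(CO2) = (4/7) × 50.91 = 29.09 mol
V = nRT/P = 29.09 × 8.314 × 813.15 / 242 = 812.7 L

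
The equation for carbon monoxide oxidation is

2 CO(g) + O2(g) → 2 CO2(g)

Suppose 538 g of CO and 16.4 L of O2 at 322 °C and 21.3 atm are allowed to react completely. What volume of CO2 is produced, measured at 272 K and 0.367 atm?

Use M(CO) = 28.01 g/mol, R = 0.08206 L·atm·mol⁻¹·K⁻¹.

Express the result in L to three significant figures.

n(CO) = 538 / 28.01 = 19.21 mol
n(O2) = PV/RT = (21.3 × 16.4) / (0.08206 × 595.15) = 7.153 mol
For 19.21 mol CO, stoichiometry requires (1/2) × 19.21 = 9.605 mol O2; 7.153 mol is available, so O2 is limiting.
n(CO2) = (2/1) × 7.153 = 14.31 mol
V(CO2) = nRT/P = 14.31 × 0.08206 × 272 / 0.367 = 870.3 L

870 L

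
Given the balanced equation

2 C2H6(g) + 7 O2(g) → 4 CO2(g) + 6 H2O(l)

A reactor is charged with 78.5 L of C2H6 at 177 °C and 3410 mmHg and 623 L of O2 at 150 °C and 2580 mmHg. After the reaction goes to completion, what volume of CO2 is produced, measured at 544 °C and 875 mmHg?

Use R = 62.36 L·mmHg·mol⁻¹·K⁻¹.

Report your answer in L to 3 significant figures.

1110 L

n(C2H6) = PV/RT = (3410 × 78.5) / (62.36 × 450.15) = 9.536 mol
n(O2) = PV/RT = (2580 × 623) / (62.36 × 423.15) = 60.91 mol
For 9.536 mol C2H6, stoichiometry requires (7/2) × 9.536 = 33.38 mol O2; 60.91 mol is available, so C2H6 is limiting.
n(CO2) = (4/2) × 9.536 = 19.07 mol
V(CO2) = nRT/P = 19.07 × 62.36 × 817.15 / 875 = 1111 L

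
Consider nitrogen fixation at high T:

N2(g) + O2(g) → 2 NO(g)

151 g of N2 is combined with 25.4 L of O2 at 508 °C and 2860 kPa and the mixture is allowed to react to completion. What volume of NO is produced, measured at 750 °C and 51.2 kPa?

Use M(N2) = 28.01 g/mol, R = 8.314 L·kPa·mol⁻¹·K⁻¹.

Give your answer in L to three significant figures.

1790 L

n(N2) = 151 / 28.01 = 5.391 mol
n(O2) = PV/RT = (2860 × 25.4) / (8.314 × 781.15) = 11.19 mol
For 5.391 mol N2, stoichiometry requires (1/1) × 5.391 = 5.391 mol O2; 11.19 mol is available, so N2 is limiting.
n(NO) = (2/1) × 5.391 = 10.78 mol
V(NO) = nRT/P = 10.78 × 8.314 × 1023.15 / 51.2 = 1791 L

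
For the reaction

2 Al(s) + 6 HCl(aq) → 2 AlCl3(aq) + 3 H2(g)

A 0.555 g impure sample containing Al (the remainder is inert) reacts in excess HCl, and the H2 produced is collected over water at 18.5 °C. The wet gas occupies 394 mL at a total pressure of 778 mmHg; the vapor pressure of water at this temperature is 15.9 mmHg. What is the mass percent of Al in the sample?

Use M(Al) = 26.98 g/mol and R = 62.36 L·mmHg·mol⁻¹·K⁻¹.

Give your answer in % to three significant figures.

P(H2) = 778 − 15.9 = 762.1 mmHg
n(H2) = PV/RT = (762.1 × 0.3940) / (62.36 × 291.65) = 0.01651 mol
n(Al) = (2/3) × 0.01651 = 0.01101 mol
m(Al) = 0.01101 × 26.98 = 0.2970 g
%Al = 0.2970 / 0.555 × 100 = 53.51%

53.5 %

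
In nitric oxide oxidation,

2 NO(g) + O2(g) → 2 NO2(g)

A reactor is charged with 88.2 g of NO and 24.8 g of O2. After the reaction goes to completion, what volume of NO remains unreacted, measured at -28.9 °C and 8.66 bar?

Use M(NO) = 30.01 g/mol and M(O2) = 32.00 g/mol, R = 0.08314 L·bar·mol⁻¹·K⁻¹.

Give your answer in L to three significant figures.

3.26 L

n(NO) = 88.2 / 30.01 = 2.939 mol
n(O2) = 24.8 / 32.00 = 0.7750 mol
For 2.939 mol NO, stoichiometry requires (1/2) × 2.939 = 1.470 mol O2; 0.7750 mol is available, so O2 is limiting.
n(NO) consumed = (2/1) × 0.7750 = 1.550 mol; remaining = 2.939 − 1.550 = 1.389 mol
V(NO) = nRT/P = 1.389 × 0.08314 × 244.25 / 8.66 = 3.257 L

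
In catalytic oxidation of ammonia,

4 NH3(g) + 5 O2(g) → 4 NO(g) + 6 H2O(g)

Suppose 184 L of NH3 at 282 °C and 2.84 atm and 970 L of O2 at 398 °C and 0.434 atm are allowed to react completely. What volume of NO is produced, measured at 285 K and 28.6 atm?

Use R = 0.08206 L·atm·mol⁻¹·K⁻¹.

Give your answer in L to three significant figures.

5.00 L

n(NH3) = PV/RT = (2.84 × 184) / (0.08206 × 555.15) = 11.47 mol
n(O2) = PV/RT = (0.434 × 970) / (0.08206 × 671.15) = 7.644 mol
For 11.47 mol NH3, stoichiometry requires (5/4) × 11.47 = 14.34 mol O2; 7.644 mol is available, so O2 is limiting.
n(NO) = (4/5) × 7.644 = 6.115 mol
V(NO) = nRT/P = 6.115 × 0.08206 × 285 / 28.6 = 5.000 L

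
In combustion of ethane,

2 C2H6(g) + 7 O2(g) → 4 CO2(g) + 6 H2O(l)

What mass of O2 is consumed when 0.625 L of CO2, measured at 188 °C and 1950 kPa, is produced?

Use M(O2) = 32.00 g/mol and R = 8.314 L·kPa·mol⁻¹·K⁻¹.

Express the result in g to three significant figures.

n(CO2) = PV/RT = (1950 × 0.625) / (8.314 × 461.15) = 0.3179 mol
n(O2) = (7/4) × 0.3179 = 0.5563 mol
m(O2) = 0.5563 × 32.00 = 17.80 g

17.8 g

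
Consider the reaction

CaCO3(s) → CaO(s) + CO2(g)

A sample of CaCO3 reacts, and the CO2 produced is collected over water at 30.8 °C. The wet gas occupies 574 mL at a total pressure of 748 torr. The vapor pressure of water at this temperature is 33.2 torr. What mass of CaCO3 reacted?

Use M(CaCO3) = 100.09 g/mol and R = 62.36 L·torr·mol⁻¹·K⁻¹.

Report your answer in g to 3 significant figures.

P(CO2) = 748 − 33.2 = 714.8 torr
n(CO2) = PV/RT = (714.8 × 0.5740) / (62.36 × 303.95) = 0.02165 mol
n(CaCO3) = (1/1) × 0.02165 = 0.02165 mol
m(CaCO3) = 0.02165 × 100.09 = 2.167 g

2.17 g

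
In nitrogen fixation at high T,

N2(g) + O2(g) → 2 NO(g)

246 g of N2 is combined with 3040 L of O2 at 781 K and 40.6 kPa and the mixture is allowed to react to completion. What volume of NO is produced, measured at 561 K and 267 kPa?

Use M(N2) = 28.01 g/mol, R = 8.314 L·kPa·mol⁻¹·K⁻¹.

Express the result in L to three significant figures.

n(N2) = 246 / 28.01 = 8.783 mol
n(O2) = PV/RT = (40.6 × 3040) / (8.314 × 781) = 19.01 mol
For 8.783 mol N2, stoichiometry requires (1/1) × 8.783 = 8.783 mol O2; 19.01 mol is available, so N2 is limiting.
n(NO) = (2/1) × 8.783 = 17.57 mol
V(NO) = nRT/P = 17.57 × 8.314 × 561 / 267 = 306.9 L

307 L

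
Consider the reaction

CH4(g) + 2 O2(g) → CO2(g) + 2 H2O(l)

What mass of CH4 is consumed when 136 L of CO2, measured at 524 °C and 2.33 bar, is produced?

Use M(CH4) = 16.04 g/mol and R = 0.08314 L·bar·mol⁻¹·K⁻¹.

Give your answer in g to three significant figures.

76.7 g

n(CO2) = PV/RT = (2.33 × 136) / (0.08314 × 797.15) = 4.781 mol
n(CH4) = (1/1) × 4.781 = 4.781 mol
m(CH4) = 4.781 × 16.04 = 76.69 g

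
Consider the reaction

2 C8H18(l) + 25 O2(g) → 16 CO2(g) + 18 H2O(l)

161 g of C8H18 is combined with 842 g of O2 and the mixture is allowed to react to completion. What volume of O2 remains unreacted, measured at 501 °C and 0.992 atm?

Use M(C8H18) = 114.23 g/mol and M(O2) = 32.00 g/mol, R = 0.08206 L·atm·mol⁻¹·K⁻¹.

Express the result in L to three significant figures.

n(C8H18) = 161 / 114.23 = 1.409 mol
n(O2) = 842 / 32.00 = 26.31 mol
For 1.409 mol C8H18, stoichiometry requires (25/2) × 1.409 = 17.61 mol O2; 26.31 mol is available, so C8H18 is limiting.
n(O2) consumed = (25/2) × 1.409 = 17.61 mol; remaining = 26.31 − 17.61 = 8.700 mol
V(O2) = nRT/P = 8.700 × 0.08206 × 774.15 / 0.992 = 557.1 L

557 L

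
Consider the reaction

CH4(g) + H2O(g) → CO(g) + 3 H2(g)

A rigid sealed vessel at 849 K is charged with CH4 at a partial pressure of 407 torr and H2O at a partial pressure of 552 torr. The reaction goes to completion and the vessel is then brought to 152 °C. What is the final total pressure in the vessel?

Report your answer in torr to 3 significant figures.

888 torr

At constant V, partial pressures at 849 K are proportional to moles, so apply stoichiometry directly to pressures.
P(H2O) required for 407 torr of CH4 = (1/1) × 407 = 407.0 torr; available 552 torr, so CH4 is limiting.
P(H2O) remaining = 552 − (1/1) × 407 = 145.0 torr
P(gaseous products) = (1+3)/1 × 407 = 1628 torr
P_total at 849 K = 145.0 + 1628 = 1773 torr
Scaling to 152 °C: P = 1773 × 425.15/849 = 887.9 torr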